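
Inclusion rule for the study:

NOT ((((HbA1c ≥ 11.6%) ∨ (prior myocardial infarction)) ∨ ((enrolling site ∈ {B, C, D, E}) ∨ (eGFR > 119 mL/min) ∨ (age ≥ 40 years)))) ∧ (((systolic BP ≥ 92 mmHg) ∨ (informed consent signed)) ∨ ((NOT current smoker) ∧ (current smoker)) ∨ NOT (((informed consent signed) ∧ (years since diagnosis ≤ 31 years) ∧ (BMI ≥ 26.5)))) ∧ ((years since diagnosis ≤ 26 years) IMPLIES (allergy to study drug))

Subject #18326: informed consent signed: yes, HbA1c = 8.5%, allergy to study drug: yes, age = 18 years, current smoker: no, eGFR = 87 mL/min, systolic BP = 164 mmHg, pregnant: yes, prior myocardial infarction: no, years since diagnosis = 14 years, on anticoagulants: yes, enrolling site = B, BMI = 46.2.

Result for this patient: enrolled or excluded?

Atomic conditions:
  HbA1c ≥ 11.6%: 8.5 ≥ 11.6 is false
  prior myocardial infarction: no → false
  enrolling site ∈ {B, C, D, E}: B is in the set → true
  eGFR > 119 mL/min: 87 > 119 is false
  age ≥ 40 years: 18 ≥ 40 is false
  systolic BP ≥ 92 mmHg: 164 ≥ 92 is true
  informed consent signed: yes → true
  NOT current smoker: no → true
  current smoker: no → false
  years since diagnosis ≤ 31 years: 14 ≤ 31 is true
  BMI ≥ 26.5: 46.2 ≥ 26.5 is true
  years since diagnosis ≤ 26 years: 14 ≤ 26 is true
  allergy to study drug: yes → true
Combine:
[1.1.1] false OR false = false
[1.1.2] true OR false OR false = true
[1.1] false OR true = true
[1] NOT true = false
[2.1] true OR true = true
[2.2] true AND false = false
[2.3.1] true AND true AND true = true
[2.3] NOT true = false
[2] true OR false OR false = true
[3] true → true = true
[root] false AND true AND true = false
Overall: false → excluded

Excluded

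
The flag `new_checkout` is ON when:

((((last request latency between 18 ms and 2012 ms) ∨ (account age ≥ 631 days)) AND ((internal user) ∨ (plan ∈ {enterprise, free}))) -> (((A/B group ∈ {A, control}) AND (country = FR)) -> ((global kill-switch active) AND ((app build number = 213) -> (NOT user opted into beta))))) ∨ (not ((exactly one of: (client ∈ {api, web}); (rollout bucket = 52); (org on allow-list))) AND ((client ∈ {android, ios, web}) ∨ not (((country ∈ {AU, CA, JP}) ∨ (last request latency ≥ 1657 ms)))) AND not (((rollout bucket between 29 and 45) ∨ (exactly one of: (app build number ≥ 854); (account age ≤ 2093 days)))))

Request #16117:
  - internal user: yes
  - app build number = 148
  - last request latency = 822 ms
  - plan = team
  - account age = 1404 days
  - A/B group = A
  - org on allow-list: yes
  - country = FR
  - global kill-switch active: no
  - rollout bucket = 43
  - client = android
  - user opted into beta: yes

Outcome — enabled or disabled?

Atomic conditions:
  last request latency between 18 ms and 2012 ms: 822 in [18, 2012] is true
  account age ≥ 631 days: 1404 ≥ 631 is true
  internal user: yes → true
  plan ∈ {enterprise, free}: team is not in the set → false
  A/B group ∈ {A, control}: A is in the set → true
  country = FR: FR == FR is true
  global kill-switch active: no → false
  app build number = 213: 148 == 213 is false
  NOT user opted into beta: yes → false
  client ∈ {api, web}: android is not in the set → false
  rollout bucket = 52: 43 == 52 is false
  org on allow-list: yes → true
  client ∈ {android, ios, web}: android is in the set → true
  country ∈ {AU, CA, JP}: FR is not in the set → false
  last request latency ≥ 1657 ms: 822 ≥ 1657 is false
  rollout bucket between 29 and 45: 43 in [29, 45] is true
  app build number ≥ 854: 148 ≥ 854 is false
  account age ≤ 2093 days: 1404 ≤ 2093 is true
Combine:
[1.1.1] true OR true = true
[1.1.2] true OR false = true
[1.1] true AND true = true
[1.2.1] true AND true = true
[1.2.2.2] false → false (antecedent false ⇒ implication holds) = true
[1.2.2] false AND true = false
[1.2] true → false = false
[1] true → false = false
[2.1.1] exactly-one(false, false, true) = true
[2.1] NOT true = false
[2.2.2.1] false OR false = false
[2.2.2] NOT false = true
[2.2] true OR true = true
[2.3.1.2] exactly-one(false, true) = true
[2.3.1] true OR true = true
[2.3] NOT true = false
[2] false AND true AND false = false
[root] false OR false = false
Overall: false → disabled

Disabled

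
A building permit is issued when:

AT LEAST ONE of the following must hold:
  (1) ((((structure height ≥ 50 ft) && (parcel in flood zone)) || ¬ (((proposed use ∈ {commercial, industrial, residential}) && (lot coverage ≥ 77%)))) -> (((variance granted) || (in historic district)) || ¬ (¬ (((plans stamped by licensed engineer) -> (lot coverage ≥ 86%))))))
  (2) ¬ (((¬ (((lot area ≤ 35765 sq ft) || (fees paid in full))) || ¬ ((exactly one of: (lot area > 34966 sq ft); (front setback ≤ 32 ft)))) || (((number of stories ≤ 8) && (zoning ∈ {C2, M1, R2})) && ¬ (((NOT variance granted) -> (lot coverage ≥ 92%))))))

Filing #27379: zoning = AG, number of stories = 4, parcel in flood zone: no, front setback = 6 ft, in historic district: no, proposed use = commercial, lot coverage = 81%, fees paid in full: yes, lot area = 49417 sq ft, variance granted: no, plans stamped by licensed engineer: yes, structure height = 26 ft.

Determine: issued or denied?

Issued

Atomic conditions:
  structure height ≥ 50 ft: 26 ≥ 50 is false
  parcel in flood zone: no → false
  proposed use ∈ {commercial, industrial, residential}: commercial is in the set → true
  lot coverage ≥ 77%: 81 ≥ 77 is true
  variance granted: no → false
  in historic district: no → false
  plans stamped by licensed engineer: yes → true
  lot coverage ≥ 86%: 81 ≥ 86 is false
  lot area ≤ 35765 sq ft: 49417 ≤ 35765 is false
  fees paid in full: yes → true
  lot area > 34966 sq ft: 49417 > 34966 is true
  front setback ≤ 32 ft: 6 ≤ 32 is true
  number of stories ≤ 8: 4 ≤ 8 is true
  zoning ∈ {C2, M1, R2}: AG is not in the set → false
  NOT variance granted: no → true
  lot coverage ≥ 92%: 81 ≥ 92 is false
Combine:
[1.1.1] false AND false = false
[1.1.2.1] true AND true = true
[1.1.2] NOT true = false
[1.1] false OR false = false
[1.2.1] false OR false = false
[1.2.2.1.1] true → false = false
[1.2.2.1] NOT false = true
[1.2.2] NOT true = false
[1.2] false OR false = false
[1] false → false (antecedent false ⇒ implication holds) = true
[2.1.1.1.1] false OR true = true
[2.1.1.1] NOT true = false
[2.1.1.2.1] exactly-one(true, true) = false
[2.1.1.2] NOT false = true
[2.1.1] false OR true = true
[2.1.2.1] true AND false = false
[2.1.2.2.1] true → false = false
[2.1.2.2] NOT false = true
[2.1.2] false AND true = false
[2.1] true OR false = true
[2] NOT true = false
[root] true OR false = true
Overall: true → issued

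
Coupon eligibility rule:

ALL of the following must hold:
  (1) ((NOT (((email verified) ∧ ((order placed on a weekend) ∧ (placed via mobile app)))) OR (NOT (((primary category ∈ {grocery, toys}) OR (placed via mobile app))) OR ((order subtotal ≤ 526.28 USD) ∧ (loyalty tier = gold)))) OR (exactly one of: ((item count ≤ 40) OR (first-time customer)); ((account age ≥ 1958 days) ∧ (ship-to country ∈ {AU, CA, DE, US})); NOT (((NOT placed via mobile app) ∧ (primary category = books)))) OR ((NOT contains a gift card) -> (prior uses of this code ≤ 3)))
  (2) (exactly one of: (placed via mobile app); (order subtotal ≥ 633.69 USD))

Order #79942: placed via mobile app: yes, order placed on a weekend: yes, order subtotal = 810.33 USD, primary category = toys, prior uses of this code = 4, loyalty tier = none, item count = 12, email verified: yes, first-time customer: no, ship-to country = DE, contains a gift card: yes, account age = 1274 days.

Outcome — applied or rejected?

Rejected

Atomic conditions:
  email verified: yes → true
  order placed on a weekend: yes → true
  placed via mobile app: yes → true
  primary category ∈ {grocery, toys}: toys is in the set → true
  order subtotal ≤ 526.28 USD: 810.33 ≤ 526.28 is false
  loyalty tier = gold: none == gold is false
  item count ≤ 40: 12 ≤ 40 is true
  first-time customer: no → false
  account age ≥ 1958 days: 1274 ≥ 1958 is false
  ship-to country ∈ {AU, CA, DE, US}: DE is in the set → true
  NOT placed via mobile app: yes → false
  primary category = books: toys == books is false
  NOT contains a gift card: yes → false
  prior uses of this code ≤ 3: 4 ≤ 3 is false
  order subtotal ≥ 633.69 USD: 810.33 ≥ 633.69 is true
Combine:
[1.1.1.1.2] true AND true = true
[1.1.1.1] true AND true = true
[1.1.1] NOT true = false
[1.1.2.1.1] true OR true = true
[1.1.2.1] NOT true = false
[1.1.2.2] false AND false = false
[1.1.2] false OR false = false
[1.1] false OR false = false
[1.2.1] true OR false = true
[1.2.2] false AND true = false
[1.2.3.1] false AND false = false
[1.2.3] NOT false = true
[1.2] exactly-one(true, false, true) = false
[1.3] false → false (antecedent false ⇒ implication holds) = true
[1] false OR false OR true = true
[2] exactly-one(true, true) = false
[root] true AND false = false
Overall: false → rejected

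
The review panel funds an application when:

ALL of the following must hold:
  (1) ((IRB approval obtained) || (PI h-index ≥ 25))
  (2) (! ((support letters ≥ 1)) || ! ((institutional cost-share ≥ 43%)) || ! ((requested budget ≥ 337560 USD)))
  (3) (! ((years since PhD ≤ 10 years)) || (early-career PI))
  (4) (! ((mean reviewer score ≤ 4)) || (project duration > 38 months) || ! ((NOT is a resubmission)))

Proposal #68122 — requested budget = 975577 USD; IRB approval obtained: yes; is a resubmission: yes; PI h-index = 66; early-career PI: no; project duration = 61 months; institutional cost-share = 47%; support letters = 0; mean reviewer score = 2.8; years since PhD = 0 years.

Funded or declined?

Declined

Atomic conditions:
  IRB approval obtained: yes → true
  PI h-index ≥ 25: 66 ≥ 25 is true
  support letters ≥ 1: 0 ≥ 1 is false
  institutional cost-share ≥ 43%: 47 ≥ 43 is true
  requested budget ≥ 337560 USD: 975577 ≥ 337560 is true
  years since PhD ≤ 10 years: 0 ≤ 10 is true
  early-career PI: no → false
  mean reviewer score ≤ 4: 2.8 ≤ 4 is true
  project duration > 38 months: 61 > 38 is true
  NOT is a resubmission: yes → false
Combine:
[1] true OR true = true
[2.1] NOT false = true
[2.2] NOT true = false
[2.3] NOT true = false
[2] true OR false OR false = true
[3.1] NOT true = false
[3] false OR false = false
[4.1] NOT true = false
[4.3] NOT false = true
[4] false OR true OR true = true
[root] true AND true AND false AND true = false
Overall: false → declined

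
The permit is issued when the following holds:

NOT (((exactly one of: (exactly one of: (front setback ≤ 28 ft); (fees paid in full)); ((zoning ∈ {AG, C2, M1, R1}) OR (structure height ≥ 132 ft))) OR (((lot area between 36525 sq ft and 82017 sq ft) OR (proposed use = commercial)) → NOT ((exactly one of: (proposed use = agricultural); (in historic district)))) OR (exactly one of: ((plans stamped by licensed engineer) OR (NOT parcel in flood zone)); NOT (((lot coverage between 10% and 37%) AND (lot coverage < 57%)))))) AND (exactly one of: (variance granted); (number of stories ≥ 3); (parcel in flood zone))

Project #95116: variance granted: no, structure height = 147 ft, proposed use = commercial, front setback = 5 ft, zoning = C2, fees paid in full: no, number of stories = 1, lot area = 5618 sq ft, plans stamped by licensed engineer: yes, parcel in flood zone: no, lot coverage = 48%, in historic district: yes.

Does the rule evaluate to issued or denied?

Atomic conditions:
  front setback ≤ 28 ft: 5 ≤ 28 is true
  fees paid in full: no → false
  zoning ∈ {AG, C2, M1, R1}: C2 is in the set → true
  structure height ≥ 132 ft: 147 ≥ 132 is true
  lot area between 36525 sq ft and 82017 sq ft: 5618 in [36525, 82017] is false
  proposed use = commercial: commercial == commercial is true
  proposed use = agricultural: commercial == agricultural is false
  in historic district: yes → true
  plans stamped by licensed engineer: yes → true
  NOT parcel in flood zone: no → true
  lot coverage between 10% and 37%: 48 in [10, 37] is false
  lot coverage < 57%: 48 < 57 is true
  variance granted: no → false
  number of stories ≥ 3: 1 ≥ 3 is false
  parcel in flood zone: no → false
Combine:
[1.1.1.1] exactly-one(true, false) = true
[1.1.1.2] true OR true = true
[1.1.1] exactly-one(true, true) = false
[1.1.2.1] false OR true = true
[1.1.2.2.1] exactly-one(false, true) = true
[1.1.2.2] NOT true = false
[1.1.2] true → false = false
[1.1.3.1] true OR true = true
[1.1.3.2.1] false AND true = false
[1.1.3.2] NOT false = true
[1.1.3] exactly-one(true, true) = false
[1.1] false OR false OR false = false
[1] NOT false = true
[2] exactly-one(false, false, false) = false
[root] true AND false = false
Overall: false → denied

Denied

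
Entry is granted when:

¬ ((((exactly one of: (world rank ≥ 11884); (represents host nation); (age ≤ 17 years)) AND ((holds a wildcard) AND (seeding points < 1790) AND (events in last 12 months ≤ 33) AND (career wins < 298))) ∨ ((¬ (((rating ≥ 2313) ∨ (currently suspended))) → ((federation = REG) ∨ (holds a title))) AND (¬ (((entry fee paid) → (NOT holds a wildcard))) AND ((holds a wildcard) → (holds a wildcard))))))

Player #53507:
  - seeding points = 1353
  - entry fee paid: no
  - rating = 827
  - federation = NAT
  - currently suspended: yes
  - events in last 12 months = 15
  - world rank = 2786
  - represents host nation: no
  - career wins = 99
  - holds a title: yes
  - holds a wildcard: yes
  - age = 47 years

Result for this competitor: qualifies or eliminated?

Qualifies

Atomic conditions:
  world rank ≥ 11884: 2786 ≥ 11884 is false
  represents host nation: no → false
  age ≤ 17 years: 47 ≤ 17 is false
  holds a wildcard: yes → true
  seeding points < 1790: 1353 < 1790 is true
  events in last 12 months ≤ 33: 15 ≤ 33 is true
  career wins < 298: 99 < 298 is true
  rating ≥ 2313: 827 ≥ 2313 is false
  currently suspended: yes → true
  federation = REG: NAT == REG is false
  holds a title: yes → true
  entry fee paid: no → false
  NOT holds a wildcard: yes → false
Combine:
[1.1.1] exactly-one(false, false, false) = false
[1.1.2] true AND true AND true AND true = true
[1.1] false AND true = false
[1.2.1.1.1] false OR true = true
[1.2.1.1] NOT true = false
[1.2.1.2] false OR true = true
[1.2.1] false → true (antecedent false ⇒ implication holds) = true
[1.2.2.1.1] false → false (antecedent false ⇒ implication holds) = true
[1.2.2.1] NOT true = false
[1.2.2.2] true → true = true
[1.2.2] false AND true = false
[1.2] true AND false = false
[1] false OR false = false
[root] NOT false = true
Overall: true → qualifies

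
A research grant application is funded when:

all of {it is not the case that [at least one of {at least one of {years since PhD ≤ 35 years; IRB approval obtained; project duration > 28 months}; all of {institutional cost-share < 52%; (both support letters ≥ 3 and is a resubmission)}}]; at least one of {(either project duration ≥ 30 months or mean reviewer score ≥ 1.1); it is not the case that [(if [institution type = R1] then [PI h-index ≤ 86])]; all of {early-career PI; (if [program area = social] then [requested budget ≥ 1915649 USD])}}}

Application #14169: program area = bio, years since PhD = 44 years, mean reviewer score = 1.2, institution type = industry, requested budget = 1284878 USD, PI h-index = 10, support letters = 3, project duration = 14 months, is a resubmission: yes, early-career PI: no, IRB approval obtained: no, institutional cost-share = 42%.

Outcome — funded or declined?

Declined

Atomic conditions:
  years since PhD ≤ 35 years: 44 ≤ 35 is false
  IRB approval obtained: no → false
  project duration > 28 months: 14 > 28 is false
  institutional cost-share < 52%: 42 < 52 is true
  support letters ≥ 3: 3 ≥ 3 is true
  is a resubmission: yes → true
  project duration ≥ 30 months: 14 ≥ 30 is false
  mean reviewer score ≥ 1.1: 1.2 ≥ 1.1 is true
  institution type = R1: industry == R1 is false
  PI h-index ≤ 86: 10 ≤ 86 is true
  early-career PI: no → false
  program area = social: bio == social is false
  requested budget ≥ 1915649 USD: 1284878 ≥ 1915649 is false
Combine:
[1.1.1] false OR false OR false = false
[1.1.2.2] true AND true = true
[1.1.2] true AND true = true
[1.1] false OR true = true
[1] NOT true = false
[2.1] false OR true = true
[2.2.1] false → true (antecedent false ⇒ implication holds) = true
[2.2] NOT true = false
[2.3.2] false → false (antecedent false ⇒ implication holds) = true
[2.3] false AND true = false
[2] true OR false OR false = true
[root] false AND true = false
Overall: false → declined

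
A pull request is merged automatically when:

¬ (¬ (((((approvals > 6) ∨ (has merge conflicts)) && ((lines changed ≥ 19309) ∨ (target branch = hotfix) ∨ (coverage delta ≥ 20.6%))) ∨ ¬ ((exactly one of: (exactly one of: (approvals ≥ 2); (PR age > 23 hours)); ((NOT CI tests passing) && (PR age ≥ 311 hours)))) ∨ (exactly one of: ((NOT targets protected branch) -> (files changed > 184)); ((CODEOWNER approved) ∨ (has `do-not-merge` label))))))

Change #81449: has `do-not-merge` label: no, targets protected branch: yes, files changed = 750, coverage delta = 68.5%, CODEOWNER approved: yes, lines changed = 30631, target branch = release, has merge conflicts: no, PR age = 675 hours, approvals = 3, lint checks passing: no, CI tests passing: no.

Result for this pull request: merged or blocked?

Atomic conditions:
  approvals > 6: 3 > 6 is false
  has merge conflicts: no → false
  lines changed ≥ 19309: 30631 ≥ 19309 is true
  target branch = hotfix: release == hotfix is false
  coverage delta ≥ 20.6%: 68.5 ≥ 20.6 is true
  approvals ≥ 2: 3 ≥ 2 is true
  PR age > 23 hours: 675 > 23 is true
  NOT CI tests passing: no → true
  PR age ≥ 311 hours: 675 ≥ 311 is true
  NOT targets protected branch: yes → false
  files changed > 184: 750 > 184 is true
  CODEOWNER approved: yes → true
  has `do-not-merge` label: no → false
Combine:
[1.1.1.1] false OR false = false
[1.1.1.2] true OR false OR true = true
[1.1.1] false AND true = false
[1.1.2.1.1] exactly-one(true, true) = false
[1.1.2.1.2] true AND true = true
[1.1.2.1] exactly-one(false, true) = true
[1.1.2] NOT true = false
[1.1.3.1] false → true (antecedent false ⇒ implication holds) = true
[1.1.3.2] true OR false = true
[1.1.3] exactly-one(true, true) = false
[1.1] false OR false OR false = false
[1] NOT false = true
[root] NOT true = false
Overall: false → blocked

Blocked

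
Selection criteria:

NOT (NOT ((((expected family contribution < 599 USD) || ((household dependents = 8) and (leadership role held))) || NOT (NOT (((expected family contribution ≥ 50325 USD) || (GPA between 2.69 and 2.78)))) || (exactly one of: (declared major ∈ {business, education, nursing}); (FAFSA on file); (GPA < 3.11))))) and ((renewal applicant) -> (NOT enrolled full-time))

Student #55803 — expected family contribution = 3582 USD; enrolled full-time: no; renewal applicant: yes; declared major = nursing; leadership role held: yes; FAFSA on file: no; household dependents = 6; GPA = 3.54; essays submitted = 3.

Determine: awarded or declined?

Awarded

Atomic conditions:
  expected family contribution < 599 USD: 3582 < 599 is false
  household dependents = 8: 6 == 8 is false
  leadership role held: yes → true
  expected family contribution ≥ 50325 USD: 3582 ≥ 50325 is false
  GPA between 2.69 and 2.78: 3.54 in [2.69, 2.78] is false
  declared major ∈ {business, education, nursing}: nursing is in the set → true
  FAFSA on file: no → false
  GPA < 3.11: 3.54 < 3.11 is false
  renewal applicant: yes → true
  NOT enrolled full-time: no → true
Combine:
[1.1.1.1.2] false AND true = false
[1.1.1.1] false OR false = false
[1.1.1.2.1.1] false OR false = false
[1.1.1.2.1] NOT false = true
[1.1.1.2] NOT true = false
[1.1.1.3] exactly-one(true, false, false) = true
[1.1.1] false OR false OR true = true
[1.1] NOT true = false
[1] NOT false = true
[2] true → true = true
[root] true AND true = true
Overall: true → awarded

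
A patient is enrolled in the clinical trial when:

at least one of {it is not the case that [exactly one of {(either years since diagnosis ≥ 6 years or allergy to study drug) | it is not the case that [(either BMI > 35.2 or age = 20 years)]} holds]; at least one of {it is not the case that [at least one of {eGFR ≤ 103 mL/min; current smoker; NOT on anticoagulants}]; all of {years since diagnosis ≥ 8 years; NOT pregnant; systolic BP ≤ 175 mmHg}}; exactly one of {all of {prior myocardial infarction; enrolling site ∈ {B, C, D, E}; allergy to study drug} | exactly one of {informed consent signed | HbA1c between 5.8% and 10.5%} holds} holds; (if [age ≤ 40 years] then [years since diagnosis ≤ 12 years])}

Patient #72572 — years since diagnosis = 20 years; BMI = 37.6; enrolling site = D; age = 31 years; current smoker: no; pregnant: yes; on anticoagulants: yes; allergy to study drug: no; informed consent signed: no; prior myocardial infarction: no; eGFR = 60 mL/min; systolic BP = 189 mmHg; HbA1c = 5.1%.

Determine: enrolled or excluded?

Excluded

Atomic conditions:
  years since diagnosis ≥ 6 years: 20 ≥ 6 is true
  allergy to study drug: no → false
  BMI > 35.2: 37.6 > 35.2 is true
  age = 20 years: 31 == 20 is false
  eGFR ≤ 103 mL/min: 60 ≤ 103 is true
  current smoker: no → false
  NOT on anticoagulants: yes → false
  years since diagnosis ≥ 8 years: 20 ≥ 8 is true
  NOT pregnant: yes → false
  systolic BP ≤ 175 mmHg: 189 ≤ 175 is false
  prior myocardial infarction: no → false
  enrolling site ∈ {B, C, D, E}: D is in the set → true
  informed consent signed: no → false
  HbA1c between 5.8% and 10.5%: 5.1 in [5.8, 10.5] is false
  age ≤ 40 years: 31 ≤ 40 is true
  years since diagnosis ≤ 12 years: 20 ≤ 12 is false
Combine:
[1.1.1] true OR false = true
[1.1.2.1] true OR false = true
[1.1.2] NOT true = false
[1.1] exactly-one(true, false) = true
[1] NOT true = false
[2.1.1] true OR false OR false = true
[2.1] NOT true = false
[2.2] true AND false AND false = false
[2] false OR false = false
[3.1] false AND true AND false = false
[3.2] exactly-one(false, false) = false
[3] exactly-one(false, false) = false
[4] true → false = false
[root] false OR false OR false OR false = false
Overall: false → excluded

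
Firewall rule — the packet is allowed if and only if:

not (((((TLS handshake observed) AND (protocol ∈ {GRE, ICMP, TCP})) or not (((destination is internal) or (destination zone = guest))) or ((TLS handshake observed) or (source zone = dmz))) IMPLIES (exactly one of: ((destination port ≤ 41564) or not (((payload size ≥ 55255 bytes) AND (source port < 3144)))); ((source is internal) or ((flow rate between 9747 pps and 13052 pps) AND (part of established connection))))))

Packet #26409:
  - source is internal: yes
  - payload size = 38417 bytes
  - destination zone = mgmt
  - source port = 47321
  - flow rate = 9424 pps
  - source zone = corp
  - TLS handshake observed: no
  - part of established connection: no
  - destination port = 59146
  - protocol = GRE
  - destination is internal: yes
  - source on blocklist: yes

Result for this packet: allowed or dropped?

Dropped

Atomic conditions:
  TLS handshake observed: no → false
  protocol ∈ {GRE, ICMP, TCP}: GRE is in the set → true
  destination is internal: yes → true
  destination zone = guest: mgmt == guest is false
  source zone = dmz: corp == dmz is false
  destination port ≤ 41564: 59146 ≤ 41564 is false
  payload size ≥ 55255 bytes: 38417 ≥ 55255 is false
  source port < 3144: 47321 < 3144 is false
  source is internal: yes → true
  flow rate between 9747 pps and 13052 pps: 9424 in [9747, 13052] is false
  part of established connection: no → false
Combine:
[1.1.1] false AND true = false
[1.1.2.1] true OR false = true
[1.1.2] NOT true = false
[1.1.3] false OR false = false
[1.1] false OR false OR false = false
[1.2.1.2.1] false AND false = false
[1.2.1.2] NOT false = true
[1.2.1] false OR true = true
[1.2.2.2] false AND false = false
[1.2.2] true OR false = true
[1.2] exactly-one(true, true) = false
[1] false → false (antecedent false ⇒ implication holds) = true
[root] NOT true = false
Overall: false → dropped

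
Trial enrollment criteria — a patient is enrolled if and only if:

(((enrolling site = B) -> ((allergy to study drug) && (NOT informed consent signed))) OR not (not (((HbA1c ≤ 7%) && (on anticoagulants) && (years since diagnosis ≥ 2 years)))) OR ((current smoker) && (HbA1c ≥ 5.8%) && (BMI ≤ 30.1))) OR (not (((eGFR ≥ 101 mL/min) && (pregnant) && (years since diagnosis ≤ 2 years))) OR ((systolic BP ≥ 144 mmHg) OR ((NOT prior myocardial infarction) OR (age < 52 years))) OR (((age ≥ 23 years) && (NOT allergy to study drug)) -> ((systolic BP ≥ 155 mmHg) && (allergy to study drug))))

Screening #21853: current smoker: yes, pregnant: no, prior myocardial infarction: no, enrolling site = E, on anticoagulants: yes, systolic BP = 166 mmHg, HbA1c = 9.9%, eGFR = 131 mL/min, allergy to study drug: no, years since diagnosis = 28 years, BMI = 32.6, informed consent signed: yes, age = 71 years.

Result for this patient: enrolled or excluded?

Enrolled

Atomic conditions:
  enrolling site = B: E == B is false
  allergy to study drug: no → false
  NOT informed consent signed: yes → false
  HbA1c ≤ 7%: 9.9 ≤ 7 is false
  on anticoagulants: yes → true
  years since diagnosis ≥ 2 years: 28 ≥ 2 is true
  current smoker: yes → true
  HbA1c ≥ 5.8%: 9.9 ≥ 5.8 is true
  BMI ≤ 30.1: 32.6 ≤ 30.1 is false
  eGFR ≥ 101 mL/min: 131 ≥ 101 is true
  pregnant: no → false
  years since diagnosis ≤ 2 years: 28 ≤ 2 is false
  systolic BP ≥ 144 mmHg: 166 ≥ 144 is true
  NOT prior myocardial infarction: no → true
  age < 52 years: 71 < 52 is false
  age ≥ 23 years: 71 ≥ 23 is true
  NOT allergy to study drug: no → true
  systolic BP ≥ 155 mmHg: 166 ≥ 155 is true
Combine:
[1.1.2] false AND false = false
[1.1] false → false (antecedent false ⇒ implication holds) = true
[1.2.1.1] false AND true AND true = false
[1.2.1] NOT false = true
[1.2] NOT true = false
[1.3] true AND true AND false = false
[1] true OR false OR false = true
[2.1.1] true AND false AND false = false
[2.1] NOT false = true
[2.2.2] true OR false = true
[2.2] true OR true = true
[2.3.1] true AND true = true
[2.3.2] true AND false = false
[2.3] true → false = false
[2] true OR true OR false = true
[root] true OR true = true
Overall: true → enrolled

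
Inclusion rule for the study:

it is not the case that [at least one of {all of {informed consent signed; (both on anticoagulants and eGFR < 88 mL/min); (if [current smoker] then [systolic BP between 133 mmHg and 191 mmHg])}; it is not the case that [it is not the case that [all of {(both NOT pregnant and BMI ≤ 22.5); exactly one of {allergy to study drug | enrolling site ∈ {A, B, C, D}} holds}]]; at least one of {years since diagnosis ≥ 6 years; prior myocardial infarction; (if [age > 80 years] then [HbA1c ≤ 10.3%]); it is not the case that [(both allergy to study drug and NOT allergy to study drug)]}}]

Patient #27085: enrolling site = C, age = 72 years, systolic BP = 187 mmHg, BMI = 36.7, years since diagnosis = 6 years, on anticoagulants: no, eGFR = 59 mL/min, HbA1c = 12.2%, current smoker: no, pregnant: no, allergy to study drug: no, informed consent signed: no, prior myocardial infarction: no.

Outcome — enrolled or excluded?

Excluded

Atomic conditions:
  informed consent signed: no → false
  on anticoagulants: no → false
  eGFR < 88 mL/min: 59 < 88 is true
  current smoker: no → false
  systolic BP between 133 mmHg and 191 mmHg: 187 in [133, 191] is true
  NOT pregnant: no → true
  BMI ≤ 22.5: 36.7 ≤ 22.5 is false
  allergy to study drug: no → false
  enrolling site ∈ {A, B, C, D}: C is in the set → true
  years since diagnosis ≥ 6 years: 6 ≥ 6 is true
  prior myocardial infarction: no → false
  age > 80 years: 72 > 80 is false
  HbA1c ≤ 10.3%: 12.2 ≤ 10.3 is false
  NOT allergy to study drug: no → true
Combine:
[1.1.2] false AND true = false
[1.1.3] false → true (antecedent false ⇒ implication holds) = true
[1.1] false AND false AND true = false
[1.2.1.1.1] true AND false = false
[1.2.1.1.2] exactly-one(false, true) = true
[1.2.1.1] false AND true = false
[1.2.1] NOT false = true
[1.2] NOT true = false
[1.3.3] false → false (antecedent false ⇒ implication holds) = true
[1.3.4.1] false AND true = false
[1.3.4] NOT false = true
[1.3] true OR false OR true OR true = true
[1] false OR false OR true = true
[root] NOT true = false
Overall: false → excluded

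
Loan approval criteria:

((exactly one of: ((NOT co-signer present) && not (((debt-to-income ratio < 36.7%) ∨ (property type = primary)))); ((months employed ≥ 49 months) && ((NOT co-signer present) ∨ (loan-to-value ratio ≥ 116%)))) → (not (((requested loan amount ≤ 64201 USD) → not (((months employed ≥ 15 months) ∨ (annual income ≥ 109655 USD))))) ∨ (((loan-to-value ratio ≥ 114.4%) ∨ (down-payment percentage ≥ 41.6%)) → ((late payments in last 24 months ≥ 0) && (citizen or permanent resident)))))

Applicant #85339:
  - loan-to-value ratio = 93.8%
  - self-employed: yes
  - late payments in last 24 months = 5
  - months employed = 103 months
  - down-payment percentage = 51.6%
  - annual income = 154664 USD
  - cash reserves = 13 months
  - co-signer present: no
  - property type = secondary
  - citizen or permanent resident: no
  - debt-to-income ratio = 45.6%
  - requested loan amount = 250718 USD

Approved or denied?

Approved

Atomic conditions:
  NOT co-signer present: no → true
  debt-to-income ratio < 36.7%: 45.6 < 36.7 is false
  property type = primary: secondary == primary is false
  months employed ≥ 49 months: 103 ≥ 49 is true
  loan-to-value ratio ≥ 116%: 93.8 ≥ 116 is false
  requested loan amount ≤ 64201 USD: 250718 ≤ 64201 is false
  months employed ≥ 15 months: 103 ≥ 15 is true
  annual income ≥ 109655 USD: 154664 ≥ 109655 is true
  loan-to-value ratio ≥ 114.4%: 93.8 ≥ 114.4 is false
  down-payment percentage ≥ 41.6%: 51.6 ≥ 41.6 is true
  late payments in last 24 months ≥ 0: 5 ≥ 0 is true
  citizen or permanent resident: no → false
Combine:
[1.1.2.1] false OR false = false
[1.1.2] NOT false = true
[1.1] true AND true = true
[1.2.2] true OR false = true
[1.2] true AND true = true
[1] exactly-one(true, true) = false
[2.1.1.2.1] true OR true = true
[2.1.1.2] NOT true = false
[2.1.1] false → false (antecedent false ⇒ implication holds) = true
[2.1] NOT true = false
[2.2.1] false OR true = true
[2.2.2] true AND false = false
[2.2] true → false = false
[2] false OR false = false
[root] false → false (antecedent false ⇒ implication holds) = true
Overall: true → approved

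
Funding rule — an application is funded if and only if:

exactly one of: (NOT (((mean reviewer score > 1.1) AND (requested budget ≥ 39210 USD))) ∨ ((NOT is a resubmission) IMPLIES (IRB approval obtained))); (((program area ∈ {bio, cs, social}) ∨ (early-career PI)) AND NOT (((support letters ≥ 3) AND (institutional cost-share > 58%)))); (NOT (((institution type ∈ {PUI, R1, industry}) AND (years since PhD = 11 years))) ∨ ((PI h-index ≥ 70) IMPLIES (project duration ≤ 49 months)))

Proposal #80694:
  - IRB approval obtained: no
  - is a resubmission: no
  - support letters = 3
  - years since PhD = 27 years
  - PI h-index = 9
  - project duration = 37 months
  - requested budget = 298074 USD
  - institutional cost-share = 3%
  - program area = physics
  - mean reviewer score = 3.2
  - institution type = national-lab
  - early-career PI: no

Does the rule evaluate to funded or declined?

Atomic conditions:
  mean reviewer score > 1.1: 3.2 > 1.1 is true
  requested budget ≥ 39210 USD: 298074 ≥ 39210 is true
  NOT is a resubmission: no → true
  IRB approval obtained: no → false
  program area ∈ {bio, cs, social}: physics is not in the set → false
  early-career PI: no → false
  support letters ≥ 3: 3 ≥ 3 is true
  institutional cost-share > 58%: 3 > 58 is false
  institution type ∈ {PUI, R1, industry}: national-lab is not in the set → false
  years since PhD = 11 years: 27 == 11 is false
  PI h-index ≥ 70: 9 ≥ 70 is false
  project duration ≤ 49 months: 37 ≤ 49 is true
Combine:
[1.1.1] true AND true = true
[1.1] NOT true = false
[1.2] true → false = false
[1] false OR false = false
[2.1] false OR false = false
[2.2.1] true AND false = false
[2.2] NOT false = true
[2] false AND true = false
[3.1.1] false AND false = false
[3.1] NOT false = true
[3.2] false → true (antecedent false ⇒ implication holds) = true
[3] true OR true = true
[root] exactly-one(false, false, true) = true
Overall: true → funded

Funded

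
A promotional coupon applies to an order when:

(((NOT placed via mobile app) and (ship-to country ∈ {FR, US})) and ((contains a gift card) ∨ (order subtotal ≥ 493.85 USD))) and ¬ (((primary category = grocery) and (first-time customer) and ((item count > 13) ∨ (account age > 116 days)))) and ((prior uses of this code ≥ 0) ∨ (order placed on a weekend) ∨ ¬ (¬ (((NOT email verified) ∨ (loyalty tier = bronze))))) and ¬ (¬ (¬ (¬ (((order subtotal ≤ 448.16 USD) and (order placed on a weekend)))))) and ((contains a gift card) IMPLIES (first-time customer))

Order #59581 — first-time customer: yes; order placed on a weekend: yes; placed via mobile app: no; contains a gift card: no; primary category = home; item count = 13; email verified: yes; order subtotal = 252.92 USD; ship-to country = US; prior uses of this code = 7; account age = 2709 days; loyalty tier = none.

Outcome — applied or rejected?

Atomic conditions:
  NOT placed via mobile app: no → true
  ship-to country ∈ {FR, US}: US is in the set → true
  contains a gift card: no → false
  order subtotal ≥ 493.85 USD: 252.92 ≥ 493.85 is false
  primary category = grocery: home == grocery is false
  first-time customer: yes → true
  item count > 13: 13 > 13 is false
  account age > 116 days: 2709 > 116 is true
  prior uses of this code ≥ 0: 7 ≥ 0 is true
  order placed on a weekend: yes → true
  NOT email verified: yes → false
  loyalty tier = bronze: none == bronze is false
  order subtotal ≤ 448.16 USD: 252.92 ≤ 448.16 is true
Combine:
[1.1] true AND true = true
[1.2] false OR false = false
[1] true AND false = false
[2.1.3] false OR true = true
[2.1] false AND true AND true = false
[2] NOT false = true
[3.3.1.1] false OR false = false
[3.3.1] NOT false = true
[3.3] NOT true = false
[3] true OR true OR false = true
[4.1.1.1.1] true AND true = true
[4.1.1.1] NOT true = false
[4.1.1] NOT false = true
[4.1] NOT true = false
[4] NOT false = true
[5] false → true (antecedent false ⇒ implication holds) = true
[root] false AND true AND true AND true AND true = false
Overall: false → rejected

Rejected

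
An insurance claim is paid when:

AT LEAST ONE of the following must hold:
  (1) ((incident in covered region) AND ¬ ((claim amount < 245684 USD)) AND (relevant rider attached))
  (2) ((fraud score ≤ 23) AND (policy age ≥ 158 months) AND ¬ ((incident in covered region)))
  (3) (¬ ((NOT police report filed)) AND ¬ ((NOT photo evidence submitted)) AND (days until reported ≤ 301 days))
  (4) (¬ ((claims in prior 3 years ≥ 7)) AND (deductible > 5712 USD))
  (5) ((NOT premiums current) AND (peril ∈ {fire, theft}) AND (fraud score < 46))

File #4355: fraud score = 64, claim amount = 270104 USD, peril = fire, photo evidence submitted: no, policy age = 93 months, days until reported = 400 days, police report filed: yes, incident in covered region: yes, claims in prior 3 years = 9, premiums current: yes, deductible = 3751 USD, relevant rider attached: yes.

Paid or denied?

Atomic conditions:
  incident in covered region: yes → true
  claim amount < 245684 USD: 270104 < 245684 is false
  relevant rider attached: yes → true
  fraud score ≤ 23: 64 ≤ 23 is false
  policy age ≥ 158 months: 93 ≥ 158 is false
  NOT police report filed: yes → false
  NOT photo evidence submitted: no → true
  days until reported ≤ 301 days: 400 ≤ 301 is false
  claims in prior 3 years ≥ 7: 9 ≥ 7 is true
  deductible > 5712 USD: 3751 > 5712 is false
  NOT premiums current: yes → false
  peril ∈ {fire, theft}: fire is in the set → true
  fraud score < 46: 64 < 46 is false
Combine:
[1.2] NOT false = true
[1] true AND true AND true = true
[2.3] NOT true = false
[2] false AND false AND false = false
[3.1] NOT false = true
[3.2] NOT true = false
[3] true AND false AND false = false
[4.1] NOT true = false
[4] false AND false = false
[5] false AND true AND false = false
[root] true OR false OR false OR false OR false = true
Overall: true → paid

Paid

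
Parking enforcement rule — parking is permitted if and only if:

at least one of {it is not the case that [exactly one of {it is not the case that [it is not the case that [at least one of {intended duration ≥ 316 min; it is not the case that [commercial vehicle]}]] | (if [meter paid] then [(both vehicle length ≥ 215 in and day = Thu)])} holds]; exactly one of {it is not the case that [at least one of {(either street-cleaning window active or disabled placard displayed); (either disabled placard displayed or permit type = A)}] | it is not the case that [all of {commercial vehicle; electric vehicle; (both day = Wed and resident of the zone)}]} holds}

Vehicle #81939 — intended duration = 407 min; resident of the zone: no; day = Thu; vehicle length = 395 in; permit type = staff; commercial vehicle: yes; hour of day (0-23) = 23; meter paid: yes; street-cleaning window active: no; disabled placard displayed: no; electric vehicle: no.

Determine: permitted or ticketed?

Permitted

Atomic conditions:
  intended duration ≥ 316 min: 407 ≥ 316 is true
  commercial vehicle: yes → true
  meter paid: yes → true
  vehicle length ≥ 215 in: 395 ≥ 215 is true
  day = Thu: Thu == Thu is true
  street-cleaning window active: no → false
  disabled placard displayed: no → false
  permit type = A: staff == A is false
  electric vehicle: no → false
  day = Wed: Thu == Wed is false
  resident of the zone: no → false
Combine:
[1.1.1.1.1.2] NOT true = false
[1.1.1.1.1] true OR false = true
[1.1.1.1] NOT true = false
[1.1.1] NOT false = true
[1.1.2.2] true AND true = true
[1.1.2] true → true = true
[1.1] exactly-one(true, true) = false
[1] NOT false = true
[2.1.1.1] false OR false = false
[2.1.1.2] false OR false = false
[2.1.1] false OR false = false
[2.1] NOT false = true
[2.2.1.3] false AND false = false
[2.2.1] true AND false AND false = false
[2.2] NOT false = true
[2] exactly-one(true, true) = false
[root] true OR false = true
Overall: true → permitted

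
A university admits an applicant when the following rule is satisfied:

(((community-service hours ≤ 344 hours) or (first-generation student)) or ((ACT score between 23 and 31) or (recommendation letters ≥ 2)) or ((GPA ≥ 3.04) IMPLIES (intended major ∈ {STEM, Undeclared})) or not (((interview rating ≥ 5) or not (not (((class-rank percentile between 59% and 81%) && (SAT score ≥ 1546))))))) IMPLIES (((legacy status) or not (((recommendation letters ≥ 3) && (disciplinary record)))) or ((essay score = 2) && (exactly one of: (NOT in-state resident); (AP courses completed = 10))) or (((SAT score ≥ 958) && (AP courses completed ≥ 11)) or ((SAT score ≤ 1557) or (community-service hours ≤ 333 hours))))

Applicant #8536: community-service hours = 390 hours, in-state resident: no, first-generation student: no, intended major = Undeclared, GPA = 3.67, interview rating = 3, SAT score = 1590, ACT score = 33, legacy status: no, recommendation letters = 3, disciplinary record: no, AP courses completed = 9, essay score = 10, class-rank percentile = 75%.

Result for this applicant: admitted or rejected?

Atomic conditions:
  community-service hours ≤ 344 hours: 390 ≤ 344 is false
  first-generation student: no → false
  ACT score between 23 and 31: 33 in [23, 31] is false
  recommendation letters ≥ 2: 3 ≥ 2 is true
  GPA ≥ 3.04: 3.67 ≥ 3.04 is true
  intended major ∈ {STEM, Undeclared}: Undeclared is in the set → true
  interview rating ≥ 5: 3 ≥ 5 is false
  class-rank percentile between 59% and 81%: 75 in [59, 81] is true
  SAT score ≥ 1546: 1590 ≥ 1546 is true
  legacy status: no → false
  recommendation letters ≥ 3: 3 ≥ 3 is true
  disciplinary record: no → false
  essay score = 2: 10 == 2 is false
  NOT in-state resident: no → true
  AP courses completed = 10: 9 == 10 is false
  SAT score ≥ 958: 1590 ≥ 958 is true
  AP courses completed ≥ 11: 9 ≥ 11 is false
  SAT score ≤ 1557: 1590 ≤ 1557 is false
  community-service hours ≤ 333 hours: 390 ≤ 333 is false
Combine:
[1.1] false OR false = false
[1.2] false OR true = true
[1.3] true → true = true
[1.4.1.2.1.1] true AND true = true
[1.4.1.2.1] NOT true = false
[1.4.1.2] NOT false = true
[1.4.1] false OR true = true
[1.4] NOT true = false
[1] false OR true OR true OR false = true
[2.1.2.1] true AND false = false
[2.1.2] NOT false = true
[2.1] false OR true = true
[2.2.2] exactly-one(true, false) = true
[2.2] false AND true = false
[2.3.1] true AND false = false
[2.3.2] false OR false = false
[2.3] false OR false = false
[2] true OR false OR false = true
[root] true → true = true
Overall: true → admitted

Admitted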